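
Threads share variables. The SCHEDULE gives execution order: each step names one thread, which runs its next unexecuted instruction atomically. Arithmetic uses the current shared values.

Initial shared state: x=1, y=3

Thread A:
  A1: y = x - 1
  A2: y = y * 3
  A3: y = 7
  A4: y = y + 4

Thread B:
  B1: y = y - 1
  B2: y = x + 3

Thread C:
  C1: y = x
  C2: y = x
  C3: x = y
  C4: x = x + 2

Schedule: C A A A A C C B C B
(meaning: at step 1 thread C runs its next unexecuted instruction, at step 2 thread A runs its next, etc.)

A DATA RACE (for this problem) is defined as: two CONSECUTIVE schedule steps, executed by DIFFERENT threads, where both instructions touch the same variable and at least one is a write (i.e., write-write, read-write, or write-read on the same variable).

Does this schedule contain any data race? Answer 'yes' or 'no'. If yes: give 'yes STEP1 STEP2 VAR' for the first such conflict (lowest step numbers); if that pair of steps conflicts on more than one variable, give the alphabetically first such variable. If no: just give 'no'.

Answer: yes 1 2 y

Derivation:
Steps 1,2: C(y = x) vs A(y = x - 1). RACE on y (W-W).
Steps 2,3: same thread (A). No race.
Steps 3,4: same thread (A). No race.
Steps 4,5: same thread (A). No race.
Steps 5,6: A(y = y + 4) vs C(y = x). RACE on y (W-W).
Steps 6,7: same thread (C). No race.
Steps 7,8: C(x = y) vs B(y = y - 1). RACE on y (R-W).
Steps 8,9: B(r=y,w=y) vs C(r=x,w=x). No conflict.
Steps 9,10: C(x = x + 2) vs B(y = x + 3). RACE on x (W-R).
First conflict at steps 1,2.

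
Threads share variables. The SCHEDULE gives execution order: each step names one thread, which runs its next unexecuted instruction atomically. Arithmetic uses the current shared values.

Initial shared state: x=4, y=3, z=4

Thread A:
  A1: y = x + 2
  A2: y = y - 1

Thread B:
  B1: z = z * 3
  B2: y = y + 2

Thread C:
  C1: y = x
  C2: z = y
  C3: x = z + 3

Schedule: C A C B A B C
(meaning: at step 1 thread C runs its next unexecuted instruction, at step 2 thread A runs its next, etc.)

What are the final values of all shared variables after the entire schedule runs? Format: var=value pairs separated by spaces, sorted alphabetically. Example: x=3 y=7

Answer: x=21 y=7 z=18

Derivation:
Step 1: thread C executes C1 (y = x). Shared: x=4 y=4 z=4. PCs: A@0 B@0 C@1
Step 2: thread A executes A1 (y = x + 2). Shared: x=4 y=6 z=4. PCs: A@1 B@0 C@1
Step 3: thread C executes C2 (z = y). Shared: x=4 y=6 z=6. PCs: A@1 B@0 C@2
Step 4: thread B executes B1 (z = z * 3). Shared: x=4 y=6 z=18. PCs: A@1 B@1 C@2
Step 5: thread A executes A2 (y = y - 1). Shared: x=4 y=5 z=18. PCs: A@2 B@1 C@2
Step 6: thread B executes B2 (y = y + 2). Shared: x=4 y=7 z=18. PCs: A@2 B@2 C@2
Step 7: thread C executes C3 (x = z + 3). Shared: x=21 y=7 z=18. PCs: A@2 B@2 C@3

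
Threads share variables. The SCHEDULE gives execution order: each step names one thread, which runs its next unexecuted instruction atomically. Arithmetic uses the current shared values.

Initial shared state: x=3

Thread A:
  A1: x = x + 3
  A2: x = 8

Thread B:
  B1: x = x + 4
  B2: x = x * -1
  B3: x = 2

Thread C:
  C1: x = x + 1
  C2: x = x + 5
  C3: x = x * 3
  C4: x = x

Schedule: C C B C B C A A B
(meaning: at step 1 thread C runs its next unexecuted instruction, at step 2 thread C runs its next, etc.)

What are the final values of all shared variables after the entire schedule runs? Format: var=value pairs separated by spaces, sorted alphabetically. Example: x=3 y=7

Step 1: thread C executes C1 (x = x + 1). Shared: x=4. PCs: A@0 B@0 C@1
Step 2: thread C executes C2 (x = x + 5). Shared: x=9. PCs: A@0 B@0 C@2
Step 3: thread B executes B1 (x = x + 4). Shared: x=13. PCs: A@0 B@1 C@2
Step 4: thread C executes C3 (x = x * 3). Shared: x=39. PCs: A@0 B@1 C@3
Step 5: thread B executes B2 (x = x * -1). Shared: x=-39. PCs: A@0 B@2 C@3
Step 6: thread C executes C4 (x = x). Shared: x=-39. PCs: A@0 B@2 C@4
Step 7: thread A executes A1 (x = x + 3). Shared: x=-36. PCs: A@1 B@2 C@4
Step 8: thread A executes A2 (x = 8). Shared: x=8. PCs: A@2 B@2 C@4
Step 9: thread B executes B3 (x = 2). Shared: x=2. PCs: A@2 B@3 C@4

Answer: x=2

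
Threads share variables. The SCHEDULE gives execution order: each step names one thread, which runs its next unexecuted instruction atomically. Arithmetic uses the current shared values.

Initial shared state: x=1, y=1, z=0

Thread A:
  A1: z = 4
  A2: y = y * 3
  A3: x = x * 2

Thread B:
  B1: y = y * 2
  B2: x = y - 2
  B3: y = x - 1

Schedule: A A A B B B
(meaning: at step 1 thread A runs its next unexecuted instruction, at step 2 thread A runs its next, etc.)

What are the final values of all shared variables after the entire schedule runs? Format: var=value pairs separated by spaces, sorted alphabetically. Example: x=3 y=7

Answer: x=4 y=3 z=4

Derivation:
Step 1: thread A executes A1 (z = 4). Shared: x=1 y=1 z=4. PCs: A@1 B@0
Step 2: thread A executes A2 (y = y * 3). Shared: x=1 y=3 z=4. PCs: A@2 B@0
Step 3: thread A executes A3 (x = x * 2). Shared: x=2 y=3 z=4. PCs: A@3 B@0
Step 4: thread B executes B1 (y = y * 2). Shared: x=2 y=6 z=4. PCs: A@3 B@1
Step 5: thread B executes B2 (x = y - 2). Shared: x=4 y=6 z=4. PCs: A@3 B@2
Step 6: thread B executes B3 (y = x - 1). Shared: x=4 y=3 z=4. PCs: A@3 B@3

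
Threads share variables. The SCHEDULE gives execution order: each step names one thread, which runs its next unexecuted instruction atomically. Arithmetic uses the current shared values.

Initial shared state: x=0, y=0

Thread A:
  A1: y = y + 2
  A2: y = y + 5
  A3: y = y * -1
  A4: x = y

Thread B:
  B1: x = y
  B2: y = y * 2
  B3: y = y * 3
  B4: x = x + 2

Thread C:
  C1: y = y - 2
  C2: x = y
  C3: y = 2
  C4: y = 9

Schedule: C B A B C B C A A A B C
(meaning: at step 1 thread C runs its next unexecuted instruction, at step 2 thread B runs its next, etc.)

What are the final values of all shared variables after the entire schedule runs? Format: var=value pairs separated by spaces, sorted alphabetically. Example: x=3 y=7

Answer: x=-5 y=9

Derivation:
Step 1: thread C executes C1 (y = y - 2). Shared: x=0 y=-2. PCs: A@0 B@0 C@1
Step 2: thread B executes B1 (x = y). Shared: x=-2 y=-2. PCs: A@0 B@1 C@1
Step 3: thread A executes A1 (y = y + 2). Shared: x=-2 y=0. PCs: A@1 B@1 C@1
Step 4: thread B executes B2 (y = y * 2). Shared: x=-2 y=0. PCs: A@1 B@2 C@1
Step 5: thread C executes C2 (x = y). Shared: x=0 y=0. PCs: A@1 B@2 C@2
Step 6: thread B executes B3 (y = y * 3). Shared: x=0 y=0. PCs: A@1 B@3 C@2
Step 7: thread C executes C3 (y = 2). Shared: x=0 y=2. PCs: A@1 B@3 C@3
Step 8: thread A executes A2 (y = y + 5). Shared: x=0 y=7. PCs: A@2 B@3 C@3
Step 9: thread A executes A3 (y = y * -1). Shared: x=0 y=-7. PCs: A@3 B@3 C@3
Step 10: thread A executes A4 (x = y). Shared: x=-7 y=-7. PCs: A@4 B@3 C@3
Step 11: thread B executes B4 (x = x + 2). Shared: x=-5 y=-7. PCs: A@4 B@4 C@3
Step 12: thread C executes C4 (y = 9). Shared: x=-5 y=9. PCs: A@4 B@4 C@4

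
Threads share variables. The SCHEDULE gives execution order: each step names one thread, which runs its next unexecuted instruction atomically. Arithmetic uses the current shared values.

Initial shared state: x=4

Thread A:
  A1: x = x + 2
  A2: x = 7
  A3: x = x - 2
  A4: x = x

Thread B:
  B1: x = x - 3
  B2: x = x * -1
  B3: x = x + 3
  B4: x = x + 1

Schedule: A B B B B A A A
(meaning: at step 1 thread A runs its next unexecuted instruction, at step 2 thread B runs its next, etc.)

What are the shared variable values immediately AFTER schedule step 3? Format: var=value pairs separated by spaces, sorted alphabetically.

Step 1: thread A executes A1 (x = x + 2). Shared: x=6. PCs: A@1 B@0
Step 2: thread B executes B1 (x = x - 3). Shared: x=3. PCs: A@1 B@1
Step 3: thread B executes B2 (x = x * -1). Shared: x=-3. PCs: A@1 B@2

Answer: x=-3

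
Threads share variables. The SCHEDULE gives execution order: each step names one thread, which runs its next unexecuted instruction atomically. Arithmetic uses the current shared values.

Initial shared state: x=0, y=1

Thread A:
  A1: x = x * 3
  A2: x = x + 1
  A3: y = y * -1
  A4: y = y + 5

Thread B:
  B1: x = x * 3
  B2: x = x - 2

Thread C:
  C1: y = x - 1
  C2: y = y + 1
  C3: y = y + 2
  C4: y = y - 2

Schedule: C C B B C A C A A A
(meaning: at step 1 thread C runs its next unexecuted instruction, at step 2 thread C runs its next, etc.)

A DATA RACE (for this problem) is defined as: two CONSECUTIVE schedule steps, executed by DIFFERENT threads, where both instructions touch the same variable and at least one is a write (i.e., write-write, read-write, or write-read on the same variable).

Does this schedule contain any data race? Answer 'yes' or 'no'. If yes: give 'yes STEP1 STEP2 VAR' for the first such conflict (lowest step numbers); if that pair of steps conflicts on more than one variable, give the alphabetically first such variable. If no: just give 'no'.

Steps 1,2: same thread (C). No race.
Steps 2,3: C(r=y,w=y) vs B(r=x,w=x). No conflict.
Steps 3,4: same thread (B). No race.
Steps 4,5: B(r=x,w=x) vs C(r=y,w=y). No conflict.
Steps 5,6: C(r=y,w=y) vs A(r=x,w=x). No conflict.
Steps 6,7: A(r=x,w=x) vs C(r=y,w=y). No conflict.
Steps 7,8: C(r=y,w=y) vs A(r=x,w=x). No conflict.
Steps 8,9: same thread (A). No race.
Steps 9,10: same thread (A). No race.

Answer: no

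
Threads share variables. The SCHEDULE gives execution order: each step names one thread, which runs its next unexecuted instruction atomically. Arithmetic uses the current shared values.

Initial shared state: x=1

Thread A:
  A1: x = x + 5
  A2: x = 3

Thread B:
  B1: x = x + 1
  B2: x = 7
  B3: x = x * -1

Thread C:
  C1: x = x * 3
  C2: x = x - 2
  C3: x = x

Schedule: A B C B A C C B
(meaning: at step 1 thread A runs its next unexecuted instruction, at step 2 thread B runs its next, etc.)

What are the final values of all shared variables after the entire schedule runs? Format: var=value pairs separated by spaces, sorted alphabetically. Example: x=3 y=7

Step 1: thread A executes A1 (x = x + 5). Shared: x=6. PCs: A@1 B@0 C@0
Step 2: thread B executes B1 (x = x + 1). Shared: x=7. PCs: A@1 B@1 C@0
Step 3: thread C executes C1 (x = x * 3). Shared: x=21. PCs: A@1 B@1 C@1
Step 4: thread B executes B2 (x = 7). Shared: x=7. PCs: A@1 B@2 C@1
Step 5: thread A executes A2 (x = 3). Shared: x=3. PCs: A@2 B@2 C@1
Step 6: thread C executes C2 (x = x - 2). Shared: x=1. PCs: A@2 B@2 C@2
Step 7: thread C executes C3 (x = x). Shared: x=1. PCs: A@2 B@2 C@3
Step 8: thread B executes B3 (x = x * -1). Shared: x=-1. PCs: A@2 B@3 C@3

Answer: x=-1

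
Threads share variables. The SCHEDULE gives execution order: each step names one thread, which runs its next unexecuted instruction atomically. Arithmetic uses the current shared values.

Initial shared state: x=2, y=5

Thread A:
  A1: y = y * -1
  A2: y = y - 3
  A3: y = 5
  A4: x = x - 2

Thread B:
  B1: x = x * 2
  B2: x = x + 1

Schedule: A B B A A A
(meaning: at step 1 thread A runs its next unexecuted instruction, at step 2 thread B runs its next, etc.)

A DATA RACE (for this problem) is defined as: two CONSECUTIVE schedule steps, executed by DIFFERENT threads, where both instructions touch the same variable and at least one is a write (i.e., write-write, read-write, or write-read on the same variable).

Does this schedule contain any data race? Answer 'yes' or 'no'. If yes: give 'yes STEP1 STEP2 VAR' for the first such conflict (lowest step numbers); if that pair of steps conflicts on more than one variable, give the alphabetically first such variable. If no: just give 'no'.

Answer: no

Derivation:
Steps 1,2: A(r=y,w=y) vs B(r=x,w=x). No conflict.
Steps 2,3: same thread (B). No race.
Steps 3,4: B(r=x,w=x) vs A(r=y,w=y). No conflict.
Steps 4,5: same thread (A). No race.
Steps 5,6: same thread (A). No race.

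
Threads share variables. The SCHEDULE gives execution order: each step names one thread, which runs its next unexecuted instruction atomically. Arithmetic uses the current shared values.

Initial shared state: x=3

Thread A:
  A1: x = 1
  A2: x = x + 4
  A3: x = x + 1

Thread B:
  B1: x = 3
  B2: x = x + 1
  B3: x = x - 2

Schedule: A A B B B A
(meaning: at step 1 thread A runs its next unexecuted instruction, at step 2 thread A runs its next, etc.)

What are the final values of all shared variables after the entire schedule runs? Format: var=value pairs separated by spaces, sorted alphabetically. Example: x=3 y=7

Answer: x=3

Derivation:
Step 1: thread A executes A1 (x = 1). Shared: x=1. PCs: A@1 B@0
Step 2: thread A executes A2 (x = x + 4). Shared: x=5. PCs: A@2 B@0
Step 3: thread B executes B1 (x = 3). Shared: x=3. PCs: A@2 B@1
Step 4: thread B executes B2 (x = x + 1). Shared: x=4. PCs: A@2 B@2
Step 5: thread B executes B3 (x = x - 2). Shared: x=2. PCs: A@2 B@3
Step 6: thread A executes A3 (x = x + 1). Shared: x=3. PCs: A@3 B@3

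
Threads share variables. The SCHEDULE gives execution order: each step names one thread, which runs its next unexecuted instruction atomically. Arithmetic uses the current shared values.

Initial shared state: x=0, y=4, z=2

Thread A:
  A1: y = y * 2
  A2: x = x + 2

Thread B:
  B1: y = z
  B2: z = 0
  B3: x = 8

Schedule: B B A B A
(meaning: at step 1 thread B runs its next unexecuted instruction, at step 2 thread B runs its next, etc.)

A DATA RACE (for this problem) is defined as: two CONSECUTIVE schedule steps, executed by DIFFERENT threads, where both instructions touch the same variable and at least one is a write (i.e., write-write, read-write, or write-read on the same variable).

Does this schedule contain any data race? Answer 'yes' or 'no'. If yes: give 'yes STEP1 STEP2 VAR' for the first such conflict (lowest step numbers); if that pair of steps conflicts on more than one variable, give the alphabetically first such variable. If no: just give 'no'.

Answer: yes 4 5 x

Derivation:
Steps 1,2: same thread (B). No race.
Steps 2,3: B(r=-,w=z) vs A(r=y,w=y). No conflict.
Steps 3,4: A(r=y,w=y) vs B(r=-,w=x). No conflict.
Steps 4,5: B(x = 8) vs A(x = x + 2). RACE on x (W-W).
First conflict at steps 4,5.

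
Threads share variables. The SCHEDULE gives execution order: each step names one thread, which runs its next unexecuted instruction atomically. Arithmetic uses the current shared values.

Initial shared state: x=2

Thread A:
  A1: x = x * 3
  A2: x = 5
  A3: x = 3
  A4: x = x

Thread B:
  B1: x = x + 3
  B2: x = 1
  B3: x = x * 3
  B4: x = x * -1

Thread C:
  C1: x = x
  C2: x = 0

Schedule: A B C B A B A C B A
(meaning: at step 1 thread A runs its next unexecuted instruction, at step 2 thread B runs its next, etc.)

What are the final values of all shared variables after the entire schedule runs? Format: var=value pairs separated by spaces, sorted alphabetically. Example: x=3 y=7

Answer: x=0

Derivation:
Step 1: thread A executes A1 (x = x * 3). Shared: x=6. PCs: A@1 B@0 C@0
Step 2: thread B executes B1 (x = x + 3). Shared: x=9. PCs: A@1 B@1 C@0
Step 3: thread C executes C1 (x = x). Shared: x=9. PCs: A@1 B@1 C@1
Step 4: thread B executes B2 (x = 1). Shared: x=1. PCs: A@1 B@2 C@1
Step 5: thread A executes A2 (x = 5). Shared: x=5. PCs: A@2 B@2 C@1
Step 6: thread B executes B3 (x = x * 3). Shared: x=15. PCs: A@2 B@3 C@1
Step 7: thread A executes A3 (x = 3). Shared: x=3. PCs: A@3 B@3 C@1
Step 8: thread C executes C2 (x = 0). Shared: x=0. PCs: A@3 B@3 C@2
Step 9: thread B executes B4 (x = x * -1). Shared: x=0. PCs: A@3 B@4 C@2
Step 10: thread A executes A4 (x = x). Shared: x=0. PCs: A@4 B@4 C@2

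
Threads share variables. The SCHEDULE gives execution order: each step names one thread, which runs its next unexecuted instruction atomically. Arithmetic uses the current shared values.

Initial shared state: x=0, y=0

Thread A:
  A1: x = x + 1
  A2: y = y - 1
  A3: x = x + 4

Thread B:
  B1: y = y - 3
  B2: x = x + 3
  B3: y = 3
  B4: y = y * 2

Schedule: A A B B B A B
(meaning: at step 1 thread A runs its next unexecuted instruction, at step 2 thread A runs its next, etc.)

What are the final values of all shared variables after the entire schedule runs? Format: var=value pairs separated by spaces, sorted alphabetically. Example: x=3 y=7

Step 1: thread A executes A1 (x = x + 1). Shared: x=1 y=0. PCs: A@1 B@0
Step 2: thread A executes A2 (y = y - 1). Shared: x=1 y=-1. PCs: A@2 B@0
Step 3: thread B executes B1 (y = y - 3). Shared: x=1 y=-4. PCs: A@2 B@1
Step 4: thread B executes B2 (x = x + 3). Shared: x=4 y=-4. PCs: A@2 B@2
Step 5: thread B executes B3 (y = 3). Shared: x=4 y=3. PCs: A@2 B@3
Step 6: thread A executes A3 (x = x + 4). Shared: x=8 y=3. PCs: A@3 B@3
Step 7: thread B executes B4 (y = y * 2). Shared: x=8 y=6. PCs: A@3 B@4

Answer: x=8 y=6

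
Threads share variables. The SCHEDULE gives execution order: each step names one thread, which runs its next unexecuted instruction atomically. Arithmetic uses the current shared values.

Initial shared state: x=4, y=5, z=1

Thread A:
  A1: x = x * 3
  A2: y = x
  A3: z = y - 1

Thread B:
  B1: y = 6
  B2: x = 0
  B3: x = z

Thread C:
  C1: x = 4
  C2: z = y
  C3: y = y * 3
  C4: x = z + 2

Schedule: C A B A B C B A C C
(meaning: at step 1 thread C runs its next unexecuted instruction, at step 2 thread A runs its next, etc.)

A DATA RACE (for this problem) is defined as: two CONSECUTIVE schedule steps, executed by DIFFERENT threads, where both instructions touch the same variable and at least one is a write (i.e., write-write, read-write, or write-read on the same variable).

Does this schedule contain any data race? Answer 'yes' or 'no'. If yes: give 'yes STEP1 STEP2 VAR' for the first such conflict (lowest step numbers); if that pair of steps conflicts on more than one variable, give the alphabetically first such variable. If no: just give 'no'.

Steps 1,2: C(x = 4) vs A(x = x * 3). RACE on x (W-W).
Steps 2,3: A(r=x,w=x) vs B(r=-,w=y). No conflict.
Steps 3,4: B(y = 6) vs A(y = x). RACE on y (W-W).
Steps 4,5: A(y = x) vs B(x = 0). RACE on x (R-W).
Steps 5,6: B(r=-,w=x) vs C(r=y,w=z). No conflict.
Steps 6,7: C(z = y) vs B(x = z). RACE on z (W-R).
Steps 7,8: B(x = z) vs A(z = y - 1). RACE on z (R-W).
Steps 8,9: A(z = y - 1) vs C(y = y * 3). RACE on y (R-W).
Steps 9,10: same thread (C). No race.
First conflict at steps 1,2.

Answer: yes 1 2 x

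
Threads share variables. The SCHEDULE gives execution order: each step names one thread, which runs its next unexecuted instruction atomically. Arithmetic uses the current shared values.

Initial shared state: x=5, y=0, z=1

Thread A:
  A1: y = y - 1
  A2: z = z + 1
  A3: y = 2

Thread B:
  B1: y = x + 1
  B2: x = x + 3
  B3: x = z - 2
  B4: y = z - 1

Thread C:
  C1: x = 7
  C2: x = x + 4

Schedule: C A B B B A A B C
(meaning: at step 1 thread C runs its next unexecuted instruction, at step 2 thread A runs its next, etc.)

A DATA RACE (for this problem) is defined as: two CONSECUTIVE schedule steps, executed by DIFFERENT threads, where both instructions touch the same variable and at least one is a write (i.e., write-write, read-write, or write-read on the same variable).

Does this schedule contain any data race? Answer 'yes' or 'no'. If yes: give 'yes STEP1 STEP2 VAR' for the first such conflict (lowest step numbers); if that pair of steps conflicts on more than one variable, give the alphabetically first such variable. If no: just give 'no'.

Answer: yes 2 3 y

Derivation:
Steps 1,2: C(r=-,w=x) vs A(r=y,w=y). No conflict.
Steps 2,3: A(y = y - 1) vs B(y = x + 1). RACE on y (W-W).
Steps 3,4: same thread (B). No race.
Steps 4,5: same thread (B). No race.
Steps 5,6: B(x = z - 2) vs A(z = z + 1). RACE on z (R-W).
Steps 6,7: same thread (A). No race.
Steps 7,8: A(y = 2) vs B(y = z - 1). RACE on y (W-W).
Steps 8,9: B(r=z,w=y) vs C(r=x,w=x). No conflict.
First conflict at steps 2,3.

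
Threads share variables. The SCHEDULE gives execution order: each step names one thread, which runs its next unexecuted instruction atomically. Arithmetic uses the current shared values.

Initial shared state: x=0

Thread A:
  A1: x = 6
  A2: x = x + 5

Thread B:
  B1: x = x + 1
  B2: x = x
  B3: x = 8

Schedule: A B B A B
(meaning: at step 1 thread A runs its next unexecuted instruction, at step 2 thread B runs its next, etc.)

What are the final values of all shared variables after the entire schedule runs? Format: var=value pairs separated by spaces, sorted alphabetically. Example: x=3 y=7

Step 1: thread A executes A1 (x = 6). Shared: x=6. PCs: A@1 B@0
Step 2: thread B executes B1 (x = x + 1). Shared: x=7. PCs: A@1 B@1
Step 3: thread B executes B2 (x = x). Shared: x=7. PCs: A@1 B@2
Step 4: thread A executes A2 (x = x + 5). Shared: x=12. PCs: A@2 B@2
Step 5: thread B executes B3 (x = 8). Shared: x=8. PCs: A@2 B@3

Answer: x=8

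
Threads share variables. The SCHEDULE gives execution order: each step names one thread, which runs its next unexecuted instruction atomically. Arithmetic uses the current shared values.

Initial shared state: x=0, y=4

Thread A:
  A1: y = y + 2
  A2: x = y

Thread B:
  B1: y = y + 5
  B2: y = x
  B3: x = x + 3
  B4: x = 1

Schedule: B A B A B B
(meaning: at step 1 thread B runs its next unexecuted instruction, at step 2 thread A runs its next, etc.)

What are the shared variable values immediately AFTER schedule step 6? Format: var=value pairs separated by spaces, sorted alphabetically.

Step 1: thread B executes B1 (y = y + 5). Shared: x=0 y=9. PCs: A@0 B@1
Step 2: thread A executes A1 (y = y + 2). Shared: x=0 y=11. PCs: A@1 B@1
Step 3: thread B executes B2 (y = x). Shared: x=0 y=0. PCs: A@1 B@2
Step 4: thread A executes A2 (x = y). Shared: x=0 y=0. PCs: A@2 B@2
Step 5: thread B executes B3 (x = x + 3). Shared: x=3 y=0. PCs: A@2 B@3
Step 6: thread B executes B4 (x = 1). Shared: x=1 y=0. PCs: A@2 B@4

Answer: x=1 y=0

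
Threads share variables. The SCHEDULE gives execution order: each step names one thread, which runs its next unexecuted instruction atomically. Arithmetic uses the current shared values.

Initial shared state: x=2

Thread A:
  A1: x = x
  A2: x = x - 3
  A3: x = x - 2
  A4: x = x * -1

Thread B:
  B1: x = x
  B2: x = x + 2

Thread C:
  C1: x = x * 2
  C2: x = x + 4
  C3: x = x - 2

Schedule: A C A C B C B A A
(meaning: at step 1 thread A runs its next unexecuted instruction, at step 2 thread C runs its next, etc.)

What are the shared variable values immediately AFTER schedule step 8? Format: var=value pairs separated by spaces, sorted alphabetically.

Answer: x=3

Derivation:
Step 1: thread A executes A1 (x = x). Shared: x=2. PCs: A@1 B@0 C@0
Step 2: thread C executes C1 (x = x * 2). Shared: x=4. PCs: A@1 B@0 C@1
Step 3: thread A executes A2 (x = x - 3). Shared: x=1. PCs: A@2 B@0 C@1
Step 4: thread C executes C2 (x = x + 4). Shared: x=5. PCs: A@2 B@0 C@2
Step 5: thread B executes B1 (x = x). Shared: x=5. PCs: A@2 B@1 C@2
Step 6: thread C executes C3 (x = x - 2). Shared: x=3. PCs: A@2 B@1 C@3
Step 7: thread B executes B2 (x = x + 2). Shared: x=5. PCs: A@2 B@2 C@3
Step 8: thread A executes A3 (x = x - 2). Shared: x=3. PCs: A@3 B@2 C@3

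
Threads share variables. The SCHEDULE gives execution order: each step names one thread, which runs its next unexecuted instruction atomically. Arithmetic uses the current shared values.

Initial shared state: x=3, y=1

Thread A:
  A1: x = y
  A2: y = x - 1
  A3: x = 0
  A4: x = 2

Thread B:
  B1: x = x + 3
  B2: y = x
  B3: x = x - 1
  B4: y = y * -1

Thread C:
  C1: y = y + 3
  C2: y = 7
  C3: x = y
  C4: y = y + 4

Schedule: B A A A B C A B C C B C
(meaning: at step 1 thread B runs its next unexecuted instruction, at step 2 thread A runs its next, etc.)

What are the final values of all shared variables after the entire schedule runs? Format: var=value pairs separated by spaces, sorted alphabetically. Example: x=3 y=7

Answer: x=7 y=-3

Derivation:
Step 1: thread B executes B1 (x = x + 3). Shared: x=6 y=1. PCs: A@0 B@1 C@0
Step 2: thread A executes A1 (x = y). Shared: x=1 y=1. PCs: A@1 B@1 C@0
Step 3: thread A executes A2 (y = x - 1). Shared: x=1 y=0. PCs: A@2 B@1 C@0
Step 4: thread A executes A3 (x = 0). Shared: x=0 y=0. PCs: A@3 B@1 C@0
Step 5: thread B executes B2 (y = x). Shared: x=0 y=0. PCs: A@3 B@2 C@0
Step 6: thread C executes C1 (y = y + 3). Shared: x=0 y=3. PCs: A@3 B@2 C@1
Step 7: thread A executes A4 (x = 2). Shared: x=2 y=3. PCs: A@4 B@2 C@1
Step 8: thread B executes B3 (x = x - 1). Shared: x=1 y=3. PCs: A@4 B@3 C@1
Step 9: thread C executes C2 (y = 7). Shared: x=1 y=7. PCs: A@4 B@3 C@2
Step 10: thread C executes C3 (x = y). Shared: x=7 y=7. PCs: A@4 B@3 C@3
Step 11: thread B executes B4 (y = y * -1). Shared: x=7 y=-7. PCs: A@4 B@4 C@3
Step 12: thread C executes C4 (y = y + 4). Shared: x=7 y=-3. PCs: A@4 B@4 C@4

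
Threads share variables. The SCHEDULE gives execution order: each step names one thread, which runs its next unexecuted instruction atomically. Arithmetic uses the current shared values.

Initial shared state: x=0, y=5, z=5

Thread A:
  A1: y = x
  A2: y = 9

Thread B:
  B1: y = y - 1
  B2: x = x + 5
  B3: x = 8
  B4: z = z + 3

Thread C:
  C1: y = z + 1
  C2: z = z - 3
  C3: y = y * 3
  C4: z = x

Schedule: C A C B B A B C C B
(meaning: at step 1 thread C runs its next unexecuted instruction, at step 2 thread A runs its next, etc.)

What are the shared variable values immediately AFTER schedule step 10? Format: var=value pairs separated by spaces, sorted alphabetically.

Step 1: thread C executes C1 (y = z + 1). Shared: x=0 y=6 z=5. PCs: A@0 B@0 C@1
Step 2: thread A executes A1 (y = x). Shared: x=0 y=0 z=5. PCs: A@1 B@0 C@1
Step 3: thread C executes C2 (z = z - 3). Shared: x=0 y=0 z=2. PCs: A@1 B@0 C@2
Step 4: thread B executes B1 (y = y - 1). Shared: x=0 y=-1 z=2. PCs: A@1 B@1 C@2
Step 5: thread B executes B2 (x = x + 5). Shared: x=5 y=-1 z=2. PCs: A@1 B@2 C@2
Step 6: thread A executes A2 (y = 9). Shared: x=5 y=9 z=2. PCs: A@2 B@2 C@2
Step 7: thread B executes B3 (x = 8). Shared: x=8 y=9 z=2. PCs: A@2 B@3 C@2
Step 8: thread C executes C3 (y = y * 3). Shared: x=8 y=27 z=2. PCs: A@2 B@3 C@3
Step 9: thread C executes C4 (z = x). Shared: x=8 y=27 z=8. PCs: A@2 B@3 C@4
Step 10: thread B executes B4 (z = z + 3). Shared: x=8 y=27 z=11. PCs: A@2 B@4 C@4

Answer: x=8 y=27 z=11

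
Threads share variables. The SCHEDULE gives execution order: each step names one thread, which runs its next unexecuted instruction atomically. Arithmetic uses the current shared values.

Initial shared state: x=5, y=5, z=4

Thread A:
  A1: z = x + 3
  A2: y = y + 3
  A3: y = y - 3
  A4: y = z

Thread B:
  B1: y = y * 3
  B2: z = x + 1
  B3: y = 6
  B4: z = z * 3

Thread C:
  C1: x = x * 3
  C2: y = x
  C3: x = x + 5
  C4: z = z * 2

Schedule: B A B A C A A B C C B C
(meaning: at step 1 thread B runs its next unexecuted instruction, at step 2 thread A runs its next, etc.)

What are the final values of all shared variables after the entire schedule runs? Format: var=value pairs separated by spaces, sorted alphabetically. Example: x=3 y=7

Step 1: thread B executes B1 (y = y * 3). Shared: x=5 y=15 z=4. PCs: A@0 B@1 C@0
Step 2: thread A executes A1 (z = x + 3). Shared: x=5 y=15 z=8. PCs: A@1 B@1 C@0
Step 3: thread B executes B2 (z = x + 1). Shared: x=5 y=15 z=6. PCs: A@1 B@2 C@0
Step 4: thread A executes A2 (y = y + 3). Shared: x=5 y=18 z=6. PCs: A@2 B@2 C@0
Step 5: thread C executes C1 (x = x * 3). Shared: x=15 y=18 z=6. PCs: A@2 B@2 C@1
Step 6: thread A executes A3 (y = y - 3). Shared: x=15 y=15 z=6. PCs: A@3 B@2 C@1
Step 7: thread A executes A4 (y = z). Shared: x=15 y=6 z=6. PCs: A@4 B@2 C@1
Step 8: thread B executes B3 (y = 6). Shared: x=15 y=6 z=6. PCs: A@4 B@3 C@1
Step 9: thread C executes C2 (y = x). Shared: x=15 y=15 z=6. PCs: A@4 B@3 C@2
Step 10: thread C executes C3 (x = x + 5). Shared: x=20 y=15 z=6. PCs: A@4 B@3 C@3
Step 11: thread B executes B4 (z = z * 3). Shared: x=20 y=15 z=18. PCs: A@4 B@4 C@3
Step 12: thread C executes C4 (z = z * 2). Shared: x=20 y=15 z=36. PCs: A@4 B@4 C@4

Answer: x=20 y=15 z=36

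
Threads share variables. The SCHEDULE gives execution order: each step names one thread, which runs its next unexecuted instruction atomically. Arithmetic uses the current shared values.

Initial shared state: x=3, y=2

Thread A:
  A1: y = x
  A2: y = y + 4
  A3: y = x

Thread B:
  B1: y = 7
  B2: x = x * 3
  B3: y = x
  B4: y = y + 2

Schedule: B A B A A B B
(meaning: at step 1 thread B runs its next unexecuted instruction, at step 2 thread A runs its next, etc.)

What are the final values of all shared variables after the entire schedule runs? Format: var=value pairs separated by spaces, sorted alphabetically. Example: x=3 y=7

Answer: x=9 y=11

Derivation:
Step 1: thread B executes B1 (y = 7). Shared: x=3 y=7. PCs: A@0 B@1
Step 2: thread A executes A1 (y = x). Shared: x=3 y=3. PCs: A@1 B@1
Step 3: thread B executes B2 (x = x * 3). Shared: x=9 y=3. PCs: A@1 B@2
Step 4: thread A executes A2 (y = y + 4). Shared: x=9 y=7. PCs: A@2 B@2
Step 5: thread A executes A3 (y = x). Shared: x=9 y=9. PCs: A@3 B@2
Step 6: thread B executes B3 (y = x). Shared: x=9 y=9. PCs: A@3 B@3
Step 7: thread B executes B4 (y = y + 2). Shared: x=9 y=11. PCs: A@3 B@4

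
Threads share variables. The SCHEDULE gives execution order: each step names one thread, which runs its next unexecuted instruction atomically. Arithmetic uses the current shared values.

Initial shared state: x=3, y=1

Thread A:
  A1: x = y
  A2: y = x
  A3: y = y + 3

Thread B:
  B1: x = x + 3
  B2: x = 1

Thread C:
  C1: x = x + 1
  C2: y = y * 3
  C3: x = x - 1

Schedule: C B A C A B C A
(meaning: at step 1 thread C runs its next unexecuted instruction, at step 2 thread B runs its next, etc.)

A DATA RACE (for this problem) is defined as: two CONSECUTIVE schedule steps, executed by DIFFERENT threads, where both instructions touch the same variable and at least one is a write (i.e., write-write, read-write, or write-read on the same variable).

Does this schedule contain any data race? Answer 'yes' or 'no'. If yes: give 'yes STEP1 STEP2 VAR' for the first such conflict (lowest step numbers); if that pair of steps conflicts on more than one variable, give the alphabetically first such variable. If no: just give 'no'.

Answer: yes 1 2 x

Derivation:
Steps 1,2: C(x = x + 1) vs B(x = x + 3). RACE on x (W-W).
Steps 2,3: B(x = x + 3) vs A(x = y). RACE on x (W-W).
Steps 3,4: A(x = y) vs C(y = y * 3). RACE on y (R-W).
Steps 4,5: C(y = y * 3) vs A(y = x). RACE on y (W-W).
Steps 5,6: A(y = x) vs B(x = 1). RACE on x (R-W).
Steps 6,7: B(x = 1) vs C(x = x - 1). RACE on x (W-W).
Steps 7,8: C(r=x,w=x) vs A(r=y,w=y). No conflict.
First conflict at steps 1,2.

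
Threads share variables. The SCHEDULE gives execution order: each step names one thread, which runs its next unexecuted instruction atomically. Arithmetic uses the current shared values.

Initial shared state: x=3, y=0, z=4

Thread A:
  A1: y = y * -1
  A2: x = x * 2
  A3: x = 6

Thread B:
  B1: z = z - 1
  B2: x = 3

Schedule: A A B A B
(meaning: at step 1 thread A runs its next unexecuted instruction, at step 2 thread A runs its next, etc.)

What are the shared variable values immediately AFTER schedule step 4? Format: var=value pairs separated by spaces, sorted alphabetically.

Answer: x=6 y=0 z=3

Derivation:
Step 1: thread A executes A1 (y = y * -1). Shared: x=3 y=0 z=4. PCs: A@1 B@0
Step 2: thread A executes A2 (x = x * 2). Shared: x=6 y=0 z=4. PCs: A@2 B@0
Step 3: thread B executes B1 (z = z - 1). Shared: x=6 y=0 z=3. PCs: A@2 B@1
Step 4: thread A executes A3 (x = 6). Shared: x=6 y=0 z=3. PCs: A@3 B@1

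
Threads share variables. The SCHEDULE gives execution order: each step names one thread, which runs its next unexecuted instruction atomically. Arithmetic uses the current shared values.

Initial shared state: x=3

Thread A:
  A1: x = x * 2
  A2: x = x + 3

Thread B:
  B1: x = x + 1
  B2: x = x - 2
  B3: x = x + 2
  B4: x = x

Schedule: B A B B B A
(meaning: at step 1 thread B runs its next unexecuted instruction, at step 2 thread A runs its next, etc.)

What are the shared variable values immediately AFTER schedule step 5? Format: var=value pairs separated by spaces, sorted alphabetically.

Step 1: thread B executes B1 (x = x + 1). Shared: x=4. PCs: A@0 B@1
Step 2: thread A executes A1 (x = x * 2). Shared: x=8. PCs: A@1 B@1
Step 3: thread B executes B2 (x = x - 2). Shared: x=6. PCs: A@1 B@2
Step 4: thread B executes B3 (x = x + 2). Shared: x=8. PCs: A@1 B@3
Step 5: thread B executes B4 (x = x). Shared: x=8. PCs: A@1 B@4

Answer: x=8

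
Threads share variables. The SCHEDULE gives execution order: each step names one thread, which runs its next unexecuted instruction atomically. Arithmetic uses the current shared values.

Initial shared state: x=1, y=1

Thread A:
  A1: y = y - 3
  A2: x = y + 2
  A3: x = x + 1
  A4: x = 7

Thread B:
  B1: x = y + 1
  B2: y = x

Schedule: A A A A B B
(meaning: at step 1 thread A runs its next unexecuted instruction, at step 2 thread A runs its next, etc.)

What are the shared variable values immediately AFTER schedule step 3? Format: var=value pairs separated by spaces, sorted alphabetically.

Step 1: thread A executes A1 (y = y - 3). Shared: x=1 y=-2. PCs: A@1 B@0
Step 2: thread A executes A2 (x = y + 2). Shared: x=0 y=-2. PCs: A@2 B@0
Step 3: thread A executes A3 (x = x + 1). Shared: x=1 y=-2. PCs: A@3 B@0

Answer: x=1 y=-2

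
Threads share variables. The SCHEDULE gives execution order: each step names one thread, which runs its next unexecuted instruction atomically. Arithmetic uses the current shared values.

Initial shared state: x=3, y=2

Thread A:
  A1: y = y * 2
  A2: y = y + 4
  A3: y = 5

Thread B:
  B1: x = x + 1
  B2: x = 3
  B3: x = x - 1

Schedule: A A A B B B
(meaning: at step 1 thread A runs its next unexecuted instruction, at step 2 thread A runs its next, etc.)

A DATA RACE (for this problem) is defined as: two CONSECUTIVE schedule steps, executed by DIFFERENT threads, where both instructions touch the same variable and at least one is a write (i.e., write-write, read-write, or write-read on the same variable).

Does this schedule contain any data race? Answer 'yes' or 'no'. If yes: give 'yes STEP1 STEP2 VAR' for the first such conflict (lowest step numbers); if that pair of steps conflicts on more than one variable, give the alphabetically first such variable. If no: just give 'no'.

Answer: no

Derivation:
Steps 1,2: same thread (A). No race.
Steps 2,3: same thread (A). No race.
Steps 3,4: A(r=-,w=y) vs B(r=x,w=x). No conflict.
Steps 4,5: same thread (B). No race.
Steps 5,6: same thread (B). No race.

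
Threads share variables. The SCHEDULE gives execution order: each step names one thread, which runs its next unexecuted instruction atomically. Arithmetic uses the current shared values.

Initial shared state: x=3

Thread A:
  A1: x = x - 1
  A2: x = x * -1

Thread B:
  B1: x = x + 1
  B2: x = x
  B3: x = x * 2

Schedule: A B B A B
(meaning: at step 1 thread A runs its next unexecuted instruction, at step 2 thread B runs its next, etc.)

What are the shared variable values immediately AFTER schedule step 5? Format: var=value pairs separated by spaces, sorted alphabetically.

Step 1: thread A executes A1 (x = x - 1). Shared: x=2. PCs: A@1 B@0
Step 2: thread B executes B1 (x = x + 1). Shared: x=3. PCs: A@1 B@1
Step 3: thread B executes B2 (x = x). Shared: x=3. PCs: A@1 B@2
Step 4: thread A executes A2 (x = x * -1). Shared: x=-3. PCs: A@2 B@2
Step 5: thread B executes B3 (x = x * 2). Shared: x=-6. PCs: A@2 B@3

Answer: x=-6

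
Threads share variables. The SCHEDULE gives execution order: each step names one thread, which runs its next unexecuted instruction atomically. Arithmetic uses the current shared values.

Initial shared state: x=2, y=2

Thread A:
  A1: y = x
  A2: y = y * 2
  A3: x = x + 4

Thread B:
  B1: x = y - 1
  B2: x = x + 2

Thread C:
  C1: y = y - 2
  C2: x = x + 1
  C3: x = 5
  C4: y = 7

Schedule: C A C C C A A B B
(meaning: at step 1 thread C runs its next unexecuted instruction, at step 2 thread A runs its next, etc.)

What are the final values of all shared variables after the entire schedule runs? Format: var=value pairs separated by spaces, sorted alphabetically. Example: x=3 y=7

Step 1: thread C executes C1 (y = y - 2). Shared: x=2 y=0. PCs: A@0 B@0 C@1
Step 2: thread A executes A1 (y = x). Shared: x=2 y=2. PCs: A@1 B@0 C@1
Step 3: thread C executes C2 (x = x + 1). Shared: x=3 y=2. PCs: A@1 B@0 C@2
Step 4: thread C executes C3 (x = 5). Shared: x=5 y=2. PCs: A@1 B@0 C@3
Step 5: thread C executes C4 (y = 7). Shared: x=5 y=7. PCs: A@1 B@0 C@4
Step 6: thread A executes A2 (y = y * 2). Shared: x=5 y=14. PCs: A@2 B@0 C@4
Step 7: thread A executes A3 (x = x + 4). Shared: x=9 y=14. PCs: A@3 B@0 C@4
Step 8: thread B executes B1 (x = y - 1). Shared: x=13 y=14. PCs: A@3 B@1 C@4
Step 9: thread B executes B2 (x = x + 2). Shared: x=15 y=14. PCs: A@3 B@2 C@4

Answer: x=15 y=14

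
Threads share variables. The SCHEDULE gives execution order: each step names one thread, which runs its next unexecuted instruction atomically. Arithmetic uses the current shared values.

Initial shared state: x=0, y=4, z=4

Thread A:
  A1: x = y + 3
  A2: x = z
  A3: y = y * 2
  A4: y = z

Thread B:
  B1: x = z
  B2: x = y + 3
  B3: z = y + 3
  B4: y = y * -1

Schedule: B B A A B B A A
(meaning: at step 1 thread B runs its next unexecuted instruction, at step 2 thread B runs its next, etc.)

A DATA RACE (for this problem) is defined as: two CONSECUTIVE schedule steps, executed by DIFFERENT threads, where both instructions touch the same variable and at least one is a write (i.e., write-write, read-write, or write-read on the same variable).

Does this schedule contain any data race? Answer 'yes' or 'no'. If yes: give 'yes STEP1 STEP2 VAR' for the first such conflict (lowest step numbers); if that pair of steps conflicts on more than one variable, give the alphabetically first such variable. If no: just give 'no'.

Answer: yes 2 3 x

Derivation:
Steps 1,2: same thread (B). No race.
Steps 2,3: B(x = y + 3) vs A(x = y + 3). RACE on x (W-W).
Steps 3,4: same thread (A). No race.
Steps 4,5: A(x = z) vs B(z = y + 3). RACE on z (R-W).
Steps 5,6: same thread (B). No race.
Steps 6,7: B(y = y * -1) vs A(y = y * 2). RACE on y (W-W).
Steps 7,8: same thread (A). No race.
First conflict at steps 2,3.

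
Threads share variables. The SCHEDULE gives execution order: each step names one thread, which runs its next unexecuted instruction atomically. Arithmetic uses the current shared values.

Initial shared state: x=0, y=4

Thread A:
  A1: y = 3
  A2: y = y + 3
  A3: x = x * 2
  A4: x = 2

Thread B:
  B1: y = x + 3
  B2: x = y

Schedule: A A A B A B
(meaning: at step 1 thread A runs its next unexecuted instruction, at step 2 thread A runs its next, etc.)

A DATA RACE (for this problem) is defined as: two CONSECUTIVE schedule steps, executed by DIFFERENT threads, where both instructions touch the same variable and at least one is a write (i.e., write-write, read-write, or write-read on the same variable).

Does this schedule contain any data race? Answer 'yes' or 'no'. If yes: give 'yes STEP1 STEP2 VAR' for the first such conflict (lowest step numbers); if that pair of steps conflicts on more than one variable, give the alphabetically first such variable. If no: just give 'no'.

Answer: yes 3 4 x

Derivation:
Steps 1,2: same thread (A). No race.
Steps 2,3: same thread (A). No race.
Steps 3,4: A(x = x * 2) vs B(y = x + 3). RACE on x (W-R).
Steps 4,5: B(y = x + 3) vs A(x = 2). RACE on x (R-W).
Steps 5,6: A(x = 2) vs B(x = y). RACE on x (W-W).
First conflict at steps 3,4.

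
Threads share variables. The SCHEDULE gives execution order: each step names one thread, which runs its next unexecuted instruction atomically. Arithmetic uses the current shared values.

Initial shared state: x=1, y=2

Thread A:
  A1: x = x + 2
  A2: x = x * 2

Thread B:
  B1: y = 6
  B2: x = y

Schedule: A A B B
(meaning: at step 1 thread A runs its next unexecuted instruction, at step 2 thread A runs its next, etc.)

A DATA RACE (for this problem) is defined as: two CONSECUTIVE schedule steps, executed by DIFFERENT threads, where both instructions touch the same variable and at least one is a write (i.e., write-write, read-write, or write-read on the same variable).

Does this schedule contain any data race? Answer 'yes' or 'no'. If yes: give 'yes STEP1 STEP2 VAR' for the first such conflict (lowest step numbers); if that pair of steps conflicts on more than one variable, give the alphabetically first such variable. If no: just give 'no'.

Answer: no

Derivation:
Steps 1,2: same thread (A). No race.
Steps 2,3: A(r=x,w=x) vs B(r=-,w=y). No conflict.
Steps 3,4: same thread (B). No race.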